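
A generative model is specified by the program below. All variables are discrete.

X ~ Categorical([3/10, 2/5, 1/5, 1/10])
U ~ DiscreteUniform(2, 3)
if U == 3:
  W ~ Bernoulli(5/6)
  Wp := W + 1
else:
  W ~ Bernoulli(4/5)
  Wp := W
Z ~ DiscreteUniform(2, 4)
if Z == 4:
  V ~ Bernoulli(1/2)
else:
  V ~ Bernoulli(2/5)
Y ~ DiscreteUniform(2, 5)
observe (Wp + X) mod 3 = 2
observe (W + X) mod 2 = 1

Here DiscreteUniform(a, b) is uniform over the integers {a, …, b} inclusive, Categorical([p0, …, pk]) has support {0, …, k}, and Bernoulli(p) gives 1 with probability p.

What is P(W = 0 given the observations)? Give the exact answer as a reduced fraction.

Enumerate traces; 48 have nonzero weight after conditioning:
  (X=0, U=3, W=1, Z=2, V=0, Y=2) weight 1/160
  (X=0, U=3, W=1, Z=2, V=0, Y=3) weight 1/160
  (X=0, U=3, W=1, Z=2, V=0, Y=4) weight 1/160
  (X=0, U=3, W=1, Z=2, V=0, Y=5) weight 1/160
  (X=0, U=3, W=1, Z=2, V=1, Y=2) weight 1/240
  (X=0, U=3, W=1, Z=2, V=1, Y=3) weight 1/240
  (X=0, U=3, W=1, Z=2, V=1, Y=4) weight 1/240
  (X=0, U=3, W=1, Z=2, V=1, Y=5) weight 1/240
  (X=1, U=3, W=0, Z=2, V=0, Y=2) weight 1/600
  … 39 more
Group by W:
  weight(W=0) = 1/30
  weight(W=1) = 1/8
Total weight = 1/30 + 1/8 = 19/120
P(W=0 | obs) = 1/30 / 19/120 = 4/19
P(W=1 | obs) = 1/8 / 19/120 = 15/19

P(W = 0 | obs) = 4/19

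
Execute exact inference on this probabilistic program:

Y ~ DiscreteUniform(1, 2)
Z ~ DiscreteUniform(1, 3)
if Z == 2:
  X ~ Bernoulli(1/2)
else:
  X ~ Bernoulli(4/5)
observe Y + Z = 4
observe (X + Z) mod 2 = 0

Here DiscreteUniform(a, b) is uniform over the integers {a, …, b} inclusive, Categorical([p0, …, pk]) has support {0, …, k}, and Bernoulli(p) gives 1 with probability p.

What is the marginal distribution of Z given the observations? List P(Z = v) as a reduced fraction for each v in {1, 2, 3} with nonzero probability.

P(Z=2) = 5/13, P(Z=3) = 8/13

Enumerate traces; 2 have nonzero weight after conditioning:
  (Y=1, Z=3, X=1) weight 2/15
  (Y=2, Z=2, X=0) weight 1/12
Group by Z:
  weight(Z=2) = 1/12
  weight(Z=3) = 2/15
Total weight = 1/12 + 2/15 = 13/60
P(Z=2 | obs) = 1/12 / 13/60 = 5/13
P(Z=3 | obs) = 2/15 / 13/60 = 8/13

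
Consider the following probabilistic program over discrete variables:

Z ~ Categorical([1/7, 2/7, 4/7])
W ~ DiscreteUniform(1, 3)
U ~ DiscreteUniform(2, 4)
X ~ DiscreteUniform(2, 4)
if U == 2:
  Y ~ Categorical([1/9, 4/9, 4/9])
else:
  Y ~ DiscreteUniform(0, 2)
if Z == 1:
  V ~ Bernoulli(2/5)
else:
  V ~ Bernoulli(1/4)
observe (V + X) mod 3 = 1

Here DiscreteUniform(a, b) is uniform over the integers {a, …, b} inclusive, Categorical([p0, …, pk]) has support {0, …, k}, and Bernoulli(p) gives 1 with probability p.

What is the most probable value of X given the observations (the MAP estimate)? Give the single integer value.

Enumerate traces; 162 have nonzero weight after conditioning:
  (Z=0, W=1, U=2, X=3, Y=0, V=1) weight 1/6804
  (Z=0, W=1, U=2, X=3, Y=1, V=1) weight 1/1701
  (Z=0, W=1, U=2, X=3, Y=2, V=1) weight 1/1701
  (Z=0, W=1, U=2, X=4, Y=0, V=0) weight 1/2268
  (Z=0, W=1, U=2, X=4, Y=1, V=0) weight 1/567
  (Z=0, W=1, U=2, X=4, Y=2, V=0) weight 1/567
  (Z=0, W=1, U=3, X=3, Y=0, V=1) weight 1/2268
  (Z=0, W=1, U=3, X=3, Y=1, V=1) weight 1/2268
  … 154 more
Group by X:
  weight(X=3) = 41/420
  weight(X=4) = 33/140
Total weight = 41/420 + 33/140 = 1/3
P(X=3 | obs) = 41/420 / 1/3 = 41/140
P(X=4 | obs) = 33/140 / 1/3 = 99/140
argmax = 4

argmax_v P(X = v | obs) = 4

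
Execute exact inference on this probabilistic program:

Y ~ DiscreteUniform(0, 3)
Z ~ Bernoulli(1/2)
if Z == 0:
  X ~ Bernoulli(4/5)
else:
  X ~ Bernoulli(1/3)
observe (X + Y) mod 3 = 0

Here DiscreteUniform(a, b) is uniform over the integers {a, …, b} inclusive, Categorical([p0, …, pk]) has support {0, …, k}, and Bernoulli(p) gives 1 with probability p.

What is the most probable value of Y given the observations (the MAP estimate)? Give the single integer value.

argmax_v P(Y = v | obs) = 2

Enumerate traces; 6 have nonzero weight after conditioning:
  (Y=0, Z=0, X=0) weight 1/40
  (Y=0, Z=1, X=0) weight 1/12
  (Y=2, Z=0, X=1) weight 1/10
  (Y=2, Z=1, X=1) weight 1/24
  (Y=3, Z=0, X=0) weight 1/40
  (Y=3, Z=1, X=0) weight 1/12
Group by Y:
  weight(Y=0) = 13/120
  weight(Y=2) = 17/120
  weight(Y=3) = 13/120
Total weight = 13/120 + 17/120 + 13/120 = 43/120
P(Y=0 | obs) = 13/120 / 43/120 = 13/43
P(Y=2 | obs) = 17/120 / 43/120 = 17/43
P(Y=3 | obs) = 13/120 / 43/120 = 13/43
argmax = 2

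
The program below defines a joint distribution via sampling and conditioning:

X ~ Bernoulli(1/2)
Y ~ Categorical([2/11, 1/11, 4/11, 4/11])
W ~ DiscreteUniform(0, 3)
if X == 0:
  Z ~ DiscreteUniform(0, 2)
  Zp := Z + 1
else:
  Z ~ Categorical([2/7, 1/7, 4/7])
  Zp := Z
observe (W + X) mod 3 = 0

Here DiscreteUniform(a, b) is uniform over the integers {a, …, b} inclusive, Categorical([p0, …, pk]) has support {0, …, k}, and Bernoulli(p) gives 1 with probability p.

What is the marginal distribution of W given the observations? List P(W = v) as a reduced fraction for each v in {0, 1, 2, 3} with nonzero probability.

P(W=0) = 1/3, P(W=2) = 1/3, P(W=3) = 1/3

Enumerate traces; 36 have nonzero weight after conditioning:
  (X=0, Y=0, W=0, Z=0) weight 1/132
  (X=0, Y=0, W=0, Z=1) weight 1/132
  (X=0, Y=0, W=0, Z=2) weight 1/132
  (X=0, Y=0, W=3, Z=0) weight 1/132
  (X=0, Y=0, W=3, Z=1) weight 1/132
  (X=0, Y=0, W=3, Z=2) weight 1/132
  (X=0, Y=1, W=0, Z=0) weight 1/264
  (X=0, Y=1, W=0, Z=1) weight 1/264
  (X=1, Y=0, W=2, Z=0) weight 1/154
  … 27 more
Group by W:
  weight(W=0) = 1/8
  weight(W=2) = 1/8
  weight(W=3) = 1/8
Total weight = 1/8 + 1/8 + 1/8 = 3/8
P(W=0 | obs) = 1/8 / 3/8 = 1/3
P(W=2 | obs) = 1/8 / 3/8 = 1/3
P(W=3 | obs) = 1/8 / 3/8 = 1/3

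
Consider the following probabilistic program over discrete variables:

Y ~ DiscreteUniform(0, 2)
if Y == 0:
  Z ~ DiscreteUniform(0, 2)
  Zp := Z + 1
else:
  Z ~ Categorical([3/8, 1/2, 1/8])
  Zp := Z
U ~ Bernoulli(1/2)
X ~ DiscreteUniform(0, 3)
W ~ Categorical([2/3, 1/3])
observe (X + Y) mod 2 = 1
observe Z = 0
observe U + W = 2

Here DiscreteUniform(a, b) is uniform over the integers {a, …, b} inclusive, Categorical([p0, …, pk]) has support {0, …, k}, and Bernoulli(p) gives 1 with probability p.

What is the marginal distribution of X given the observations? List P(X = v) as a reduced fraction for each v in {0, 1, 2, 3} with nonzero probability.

Enumerate traces; 6 have nonzero weight after conditioning:
  (Y=0, Z=0, U=1, X=1, W=1) weight 1/216
  (Y=0, Z=0, U=1, X=3, W=1) weight 1/216
  (Y=1, Z=0, U=1, X=0, W=1) weight 1/192
  (Y=1, Z=0, U=1, X=2, W=1) weight 1/192
  (Y=2, Z=0, U=1, X=1, W=1) weight 1/192
  (Y=2, Z=0, U=1, X=3, W=1) weight 1/192
Group by X:
  weight(X=0) = 1/192
  weight(X=1) = 17/1728
  weight(X=2) = 1/192
  weight(X=3) = 17/1728
Total weight = 1/192 + 17/1728 + 1/192 + 17/1728 = 13/432
P(X=0 | obs) = 1/192 / 13/432 = 9/52
P(X=1 | obs) = 17/1728 / 13/432 = 17/52
P(X=2 | obs) = 1/192 / 13/432 = 9/52
P(X=3 | obs) = 17/1728 / 13/432 = 17/52

P(X=0) = 9/52, P(X=1) = 17/52, P(X=2) = 9/52, P(X=3) = 17/52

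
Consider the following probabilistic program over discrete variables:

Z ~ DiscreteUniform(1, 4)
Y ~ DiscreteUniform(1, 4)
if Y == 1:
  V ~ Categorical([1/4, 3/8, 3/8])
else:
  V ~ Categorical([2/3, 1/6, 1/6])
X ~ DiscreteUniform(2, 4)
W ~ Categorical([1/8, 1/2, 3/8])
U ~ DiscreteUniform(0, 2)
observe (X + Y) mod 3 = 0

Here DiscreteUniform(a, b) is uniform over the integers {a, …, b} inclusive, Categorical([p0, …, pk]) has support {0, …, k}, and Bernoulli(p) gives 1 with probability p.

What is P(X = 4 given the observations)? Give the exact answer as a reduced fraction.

P(X = 4 | obs) = 1/4

Enumerate traces; 432 have nonzero weight after conditioning:
  (Z=1, Y=1, V=0, X=2, W=0, U=0) weight 1/4608
  (Z=1, Y=1, V=0, X=2, W=0, U=1) weight 1/4608
  (Z=1, Y=1, V=0, X=2, W=0, U=2) weight 1/4608
  (Z=1, Y=1, V=0, X=2, W=1, U=0) weight 1/1152
  (Z=1, Y=1, V=0, X=2, W=1, U=1) weight 1/1152
  (Z=1, Y=1, V=0, X=2, W=1, U=2) weight 1/1152
  (Z=1, Y=1, V=0, X=2, W=2, U=0) weight 1/1536
  (Z=1, Y=1, V=0, X=2, W=2, U=1) weight 1/1536
  (Z=1, Y=2, V=0, X=4, W=0, U=0) weight 1/1728
  (Z=1, Y=3, V=0, X=3, W=0, U=0) weight 1/1728
  … 422 more
Group by X:
  weight(X=2) = 1/6
  weight(X=3) = 1/12
  weight(X=4) = 1/12
Total weight = 1/6 + 1/12 + 1/12 = 1/3
P(X=2 | obs) = 1/6 / 1/3 = 1/2
P(X=3 | obs) = 1/12 / 1/3 = 1/4
P(X=4 | obs) = 1/12 / 1/3 = 1/4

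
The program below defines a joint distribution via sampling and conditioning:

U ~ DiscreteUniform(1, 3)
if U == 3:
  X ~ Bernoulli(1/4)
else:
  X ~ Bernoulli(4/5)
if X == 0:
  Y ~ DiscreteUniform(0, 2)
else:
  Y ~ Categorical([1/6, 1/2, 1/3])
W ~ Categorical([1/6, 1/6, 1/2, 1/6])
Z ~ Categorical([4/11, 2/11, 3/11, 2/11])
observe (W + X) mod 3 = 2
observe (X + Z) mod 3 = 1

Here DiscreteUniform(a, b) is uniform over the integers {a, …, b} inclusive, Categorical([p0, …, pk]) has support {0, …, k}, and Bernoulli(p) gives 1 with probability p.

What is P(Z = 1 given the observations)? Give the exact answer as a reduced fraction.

P(Z = 1 | obs) = 23/60

Enumerate traces; 27 have nonzero weight after conditioning:
  (U=1, X=0, Y=0, W=2, Z=1) weight 1/495
  (U=1, X=0, Y=1, W=2, Z=1) weight 1/495
  (U=1, X=0, Y=2, W=2, Z=1) weight 1/495
  (U=1, X=1, Y=0, W=1, Z=0) weight 4/1485
  (U=1, X=1, Y=0, W=1, Z=3) weight 2/1485
  (U=1, X=1, Y=1, W=1, Z=0) weight 4/495
  (U=1, X=1, Y=1, W=1, Z=3) weight 2/495
  (U=1, X=1, Y=2, W=1, Z=0) weight 8/1485
  … 19 more
Group by Z:
  weight(Z=0) = 37/990
  weight(Z=1) = 23/660
  weight(Z=3) = 37/1980
Total weight = 37/990 + 23/660 + 37/1980 = 1/11
P(Z=0 | obs) = 37/990 / 1/11 = 37/90
P(Z=1 | obs) = 23/660 / 1/11 = 23/60
P(Z=3 | obs) = 37/1980 / 1/11 = 37/180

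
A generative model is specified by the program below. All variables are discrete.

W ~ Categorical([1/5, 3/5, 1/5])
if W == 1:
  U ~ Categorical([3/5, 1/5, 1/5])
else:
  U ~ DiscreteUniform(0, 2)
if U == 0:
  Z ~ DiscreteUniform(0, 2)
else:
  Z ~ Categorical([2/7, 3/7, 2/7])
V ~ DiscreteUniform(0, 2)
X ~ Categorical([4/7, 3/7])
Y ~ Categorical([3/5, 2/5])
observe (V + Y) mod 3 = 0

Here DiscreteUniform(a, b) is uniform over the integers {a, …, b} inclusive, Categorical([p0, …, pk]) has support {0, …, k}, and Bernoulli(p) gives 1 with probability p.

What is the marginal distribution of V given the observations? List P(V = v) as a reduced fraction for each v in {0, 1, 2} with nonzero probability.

Enumerate traces; 108 have nonzero weight after conditioning:
  (W=0, U=0, Z=0, V=0, X=0, Y=0) weight 4/1575
  (W=0, U=0, Z=0, V=0, X=1, Y=0) weight 1/525
  (W=0, U=0, Z=0, V=2, X=0, Y=1) weight 8/4725
  (W=0, U=0, Z=0, V=2, X=1, Y=1) weight 2/1575
  (W=0, U=0, Z=1, V=0, X=0, Y=0) weight 4/1575
  (W=0, U=0, Z=1, V=0, X=1, Y=0) weight 1/525
  (W=0, U=0, Z=1, V=2, X=0, Y=1) weight 8/4725
  (W=0, U=0, Z=1, V=2, X=1, Y=1) weight 2/1575
  … 100 more
Group by V:
  weight(V=0) = 1/5
  weight(V=2) = 2/15
Total weight = 1/5 + 2/15 = 1/3
P(V=0 | obs) = 1/5 / 1/3 = 3/5
P(V=2 | obs) = 2/15 / 1/3 = 2/5

P(V=0) = 3/5, P(V=2) = 2/5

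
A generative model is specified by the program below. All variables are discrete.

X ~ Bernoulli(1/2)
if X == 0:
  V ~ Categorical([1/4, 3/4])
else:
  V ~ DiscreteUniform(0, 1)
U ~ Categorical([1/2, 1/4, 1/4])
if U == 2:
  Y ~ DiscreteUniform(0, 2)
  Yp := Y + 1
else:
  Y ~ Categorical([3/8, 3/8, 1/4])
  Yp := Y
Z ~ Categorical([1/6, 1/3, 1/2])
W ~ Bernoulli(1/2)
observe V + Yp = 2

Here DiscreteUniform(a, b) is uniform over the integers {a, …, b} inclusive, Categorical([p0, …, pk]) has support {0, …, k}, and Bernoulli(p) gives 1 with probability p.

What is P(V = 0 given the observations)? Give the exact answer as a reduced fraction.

P(V = 0 | obs) = 78/253

Enumerate traces; 72 have nonzero weight after conditioning:
  (X=0, V=0, U=0, Y=2, Z=0, W=0) weight 1/768
  (X=0, V=0, U=0, Y=2, Z=0, W=1) weight 1/768
  (X=0, V=0, U=0, Y=2, Z=1, W=0) weight 1/384
  (X=0, V=0, U=0, Y=2, Z=1, W=1) weight 1/384
  (X=0, V=0, U=0, Y=2, Z=2, W=0) weight 1/256
  (X=0, V=0, U=0, Y=2, Z=2, W=1) weight 1/256
  (X=0, V=0, U=1, Y=2, Z=0, W=0) weight 1/1536
  (X=0, V=0, U=1, Y=2, Z=0, W=1) weight 1/1536
  (X=0, V=1, U=0, Y=1, Z=0, W=0) weight 3/512
  … 63 more
Group by V:
  weight(V=0) = 13/128
  weight(V=1) = 175/768
Total weight = 13/128 + 175/768 = 253/768
P(V=0 | obs) = 13/128 / 253/768 = 78/253
P(V=1 | obs) = 175/768 / 253/768 = 175/253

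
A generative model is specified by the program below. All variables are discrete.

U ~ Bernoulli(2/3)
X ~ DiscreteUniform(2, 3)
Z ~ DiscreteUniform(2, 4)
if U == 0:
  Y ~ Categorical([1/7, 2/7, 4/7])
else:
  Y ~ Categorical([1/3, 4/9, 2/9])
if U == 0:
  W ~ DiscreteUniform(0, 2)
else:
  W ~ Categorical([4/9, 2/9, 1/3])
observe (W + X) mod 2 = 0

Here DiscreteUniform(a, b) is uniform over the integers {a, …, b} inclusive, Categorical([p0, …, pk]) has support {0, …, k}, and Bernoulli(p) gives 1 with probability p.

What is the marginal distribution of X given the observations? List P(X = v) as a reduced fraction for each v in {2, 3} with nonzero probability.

Enumerate traces; 54 have nonzero weight after conditioning:
  (U=0, X=2, Z=2, Y=0, W=0) weight 1/378
  (U=0, X=2, Z=2, Y=0, W=2) weight 1/378
  (U=0, X=2, Z=2, Y=1, W=0) weight 1/189
  (U=0, X=2, Z=2, Y=1, W=2) weight 1/189
  (U=0, X=2, Z=2, Y=2, W=0) weight 2/189
  (U=0, X=2, Z=2, Y=2, W=2) weight 2/189
  (U=0, X=2, Z=3, Y=0, W=0) weight 1/378
  (U=0, X=2, Z=3, Y=0, W=2) weight 1/378
  (U=0, X=3, Z=2, Y=0, W=1) weight 1/378
  … 45 more
Group by X:
  weight(X=2) = 10/27
  weight(X=3) = 7/54
Total weight = 10/27 + 7/54 = 1/2
P(X=2 | obs) = 10/27 / 1/2 = 20/27
P(X=3 | obs) = 7/54 / 1/2 = 7/27

P(X=2) = 20/27, P(X=3) = 7/27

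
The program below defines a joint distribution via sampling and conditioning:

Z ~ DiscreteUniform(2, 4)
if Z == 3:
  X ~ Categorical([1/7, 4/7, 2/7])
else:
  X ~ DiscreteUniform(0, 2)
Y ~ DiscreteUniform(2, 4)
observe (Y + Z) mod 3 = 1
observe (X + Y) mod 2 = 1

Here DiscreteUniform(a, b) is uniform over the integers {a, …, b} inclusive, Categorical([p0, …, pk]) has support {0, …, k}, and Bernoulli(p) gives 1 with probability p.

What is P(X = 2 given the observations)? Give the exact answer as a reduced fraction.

Enumerate traces; 4 have nonzero weight after conditioning:
  (Z=2, X=1, Y=2) weight 1/27
  (Z=3, X=1, Y=4) weight 4/63
  (Z=4, X=0, Y=3) weight 1/27
  (Z=4, X=2, Y=3) weight 1/27
Group by X:
  weight(X=0) = 1/27
  weight(X=1) = 19/189
  weight(X=2) = 1/27
Total weight = 1/27 + 19/189 + 1/27 = 11/63
P(X=0 | obs) = 1/27 / 11/63 = 7/33
P(X=1 | obs) = 19/189 / 11/63 = 19/33
P(X=2 | obs) = 1/27 / 11/63 = 7/33

P(X = 2 | obs) = 7/33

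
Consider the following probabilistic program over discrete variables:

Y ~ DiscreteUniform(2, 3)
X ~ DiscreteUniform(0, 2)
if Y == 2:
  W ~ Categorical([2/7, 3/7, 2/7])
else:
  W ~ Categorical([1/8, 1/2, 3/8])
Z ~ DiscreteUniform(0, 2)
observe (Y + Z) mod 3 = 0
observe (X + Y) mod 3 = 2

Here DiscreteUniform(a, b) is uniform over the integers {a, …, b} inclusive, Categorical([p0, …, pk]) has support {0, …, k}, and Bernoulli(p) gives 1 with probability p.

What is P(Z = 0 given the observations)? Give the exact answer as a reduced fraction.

Enumerate traces; 6 have nonzero weight after conditioning:
  (Y=2, X=0, W=0, Z=1) weight 1/63
  (Y=2, X=0, W=1, Z=1) weight 1/42
  (Y=2, X=0, W=2, Z=1) weight 1/63
  (Y=3, X=2, W=0, Z=0) weight 1/144
  (Y=3, X=2, W=1, Z=0) weight 1/36
  (Y=3, X=2, W=2, Z=0) weight 1/48
Group by Z:
  weight(Z=0) = 1/18
  weight(Z=1) = 1/18
Total weight = 1/18 + 1/18 = 1/9
P(Z=0 | obs) = 1/18 / 1/9 = 1/2
P(Z=1 | obs) = 1/18 / 1/9 = 1/2

P(Z = 0 | obs) = 1/2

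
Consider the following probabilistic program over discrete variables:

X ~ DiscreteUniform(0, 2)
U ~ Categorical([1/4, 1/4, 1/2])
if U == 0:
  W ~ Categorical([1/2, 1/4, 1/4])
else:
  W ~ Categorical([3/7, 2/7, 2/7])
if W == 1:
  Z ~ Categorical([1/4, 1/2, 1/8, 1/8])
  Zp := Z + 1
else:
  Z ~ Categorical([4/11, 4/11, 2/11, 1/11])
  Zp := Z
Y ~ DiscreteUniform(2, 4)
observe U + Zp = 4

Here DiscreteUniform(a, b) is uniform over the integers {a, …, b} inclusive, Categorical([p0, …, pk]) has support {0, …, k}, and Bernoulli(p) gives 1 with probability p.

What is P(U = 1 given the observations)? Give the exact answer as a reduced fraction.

P(U = 1 | obs) = 248/1669

Enumerate traces; 63 have nonzero weight after conditioning:
  (X=0, U=0, W=1, Z=3, Y=2) weight 1/1152
  (X=0, U=0, W=1, Z=3, Y=3) weight 1/1152
  (X=0, U=0, W=1, Z=3, Y=4) weight 1/1152
  (X=0, U=1, W=0, Z=3, Y=2) weight 1/924
  (X=0, U=1, W=0, Z=3, Y=3) weight 1/924
  (X=0, U=1, W=0, Z=3, Y=4) weight 1/924
  (X=0, U=1, W=1, Z=2, Y=2) weight 1/1008
  (X=0, U=1, W=1, Z=2, Y=3) weight 1/1008
  (X=0, U=2, W=0, Z=2, Y=2) weight 1/231
  … 54 more
Group by U:
  weight(U=0) = 1/128
  weight(U=1) = 31/1232
  weight(U=2) = 3/22
Total weight = 1/128 + 31/1232 + 3/22 = 1669/9856
P(U=0 | obs) = 1/128 / 1669/9856 = 77/1669
P(U=1 | obs) = 31/1232 / 1669/9856 = 248/1669
P(U=2 | obs) = 3/22 / 1669/9856 = 1344/1669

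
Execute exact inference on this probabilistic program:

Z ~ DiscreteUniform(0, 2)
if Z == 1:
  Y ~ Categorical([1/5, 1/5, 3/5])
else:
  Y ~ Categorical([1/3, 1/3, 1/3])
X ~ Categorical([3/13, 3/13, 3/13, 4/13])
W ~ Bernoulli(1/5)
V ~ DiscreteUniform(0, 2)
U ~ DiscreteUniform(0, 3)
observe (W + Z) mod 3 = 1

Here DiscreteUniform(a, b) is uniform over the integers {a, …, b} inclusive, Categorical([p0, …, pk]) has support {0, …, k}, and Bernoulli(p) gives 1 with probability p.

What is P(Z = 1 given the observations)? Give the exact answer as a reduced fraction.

Enumerate traces; 288 have nonzero weight after conditioning:
  (Z=0, Y=0, X=0, W=1, V=0, U=0) weight 1/2340
  (Z=0, Y=0, X=0, W=1, V=0, U=1) weight 1/2340
  (Z=0, Y=0, X=0, W=1, V=0, U=2) weight 1/2340
  (Z=0, Y=0, X=0, W=1, V=0, U=3) weight 1/2340
  (Z=0, Y=0, X=0, W=1, V=1, U=0) weight 1/2340
  (Z=0, Y=0, X=0, W=1, V=1, U=1) weight 1/2340
  (Z=0, Y=0, X=0, W=1, V=1, U=2) weight 1/2340
  (Z=0, Y=0, X=0, W=1, V=1, U=3) weight 1/2340
  (Z=1, Y=0, X=0, W=0, V=0, U=0) weight 1/975
  … 279 more
Group by Z:
  weight(Z=0) = 1/15
  weight(Z=1) = 4/15
Total weight = 1/15 + 4/15 = 1/3
P(Z=0 | obs) = 1/15 / 1/3 = 1/5
P(Z=1 | obs) = 4/15 / 1/3 = 4/5

P(Z = 1 | obs) = 4/5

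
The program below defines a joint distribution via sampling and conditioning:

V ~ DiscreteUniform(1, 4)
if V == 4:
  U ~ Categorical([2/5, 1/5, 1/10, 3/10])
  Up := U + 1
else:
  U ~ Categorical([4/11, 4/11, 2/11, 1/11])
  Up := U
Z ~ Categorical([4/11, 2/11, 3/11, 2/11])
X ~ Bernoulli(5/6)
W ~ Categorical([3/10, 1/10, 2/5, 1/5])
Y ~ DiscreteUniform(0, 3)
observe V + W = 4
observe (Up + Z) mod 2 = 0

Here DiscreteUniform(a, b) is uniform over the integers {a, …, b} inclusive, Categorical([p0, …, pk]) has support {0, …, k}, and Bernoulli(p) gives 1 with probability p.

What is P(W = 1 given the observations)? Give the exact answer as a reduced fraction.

Enumerate traces; 256 have nonzero weight after conditioning:
  (V=1, U=0, Z=0, X=0, W=3, Y=0) weight 1/3630
  (V=1, U=0, Z=0, X=0, W=3, Y=1) weight 1/3630
  (V=1, U=0, Z=0, X=0, W=3, Y=2) weight 1/3630
  (V=1, U=0, Z=0, X=0, W=3, Y=3) weight 1/3630
  (V=1, U=0, Z=0, X=1, W=3, Y=0) weight 1/726
  (V=1, U=0, Z=0, X=1, W=3, Y=1) weight 1/726
  (V=1, U=0, Z=0, X=1, W=3, Y=2) weight 1/726
  (V=1, U=0, Z=0, X=1, W=3, Y=3) weight 1/726
  (V=2, U=0, Z=0, X=0, W=2, Y=0) weight 1/1815
  (V=3, U=0, Z=0, X=0, W=1, Y=0) weight 1/7260
  … 246 more
Group by W:
  weight(W=0) = 3/80
  weight(W=1) = 31/2420
  weight(W=2) = 31/605
  weight(W=3) = 31/1210
Total weight = 3/80 + 31/2420 + 31/605 + 31/1210 = 1231/9680
P(W=0 | obs) = 3/80 / 1231/9680 = 363/1231
P(W=1 | obs) = 31/2420 / 1231/9680 = 124/1231
P(W=2 | obs) = 31/605 / 1231/9680 = 496/1231
P(W=3 | obs) = 31/1210 / 1231/9680 = 248/1231

P(W = 1 | obs) = 124/1231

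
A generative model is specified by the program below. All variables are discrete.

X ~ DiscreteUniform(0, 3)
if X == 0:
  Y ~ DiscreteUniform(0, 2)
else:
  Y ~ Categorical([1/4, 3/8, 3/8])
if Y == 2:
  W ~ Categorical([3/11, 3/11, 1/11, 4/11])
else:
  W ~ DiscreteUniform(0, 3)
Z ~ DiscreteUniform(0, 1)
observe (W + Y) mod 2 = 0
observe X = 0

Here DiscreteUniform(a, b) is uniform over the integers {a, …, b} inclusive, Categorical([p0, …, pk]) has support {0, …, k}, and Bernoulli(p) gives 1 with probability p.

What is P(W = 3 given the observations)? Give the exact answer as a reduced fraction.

Enumerate traces; 12 have nonzero weight after conditioning:
  (X=0, Y=0, W=0, Z=0) weight 1/96
  (X=0, Y=0, W=0, Z=1) weight 1/96
  (X=0, Y=0, W=2, Z=0) weight 1/96
  (X=0, Y=0, W=2, Z=1) weight 1/96
  (X=0, Y=1, W=1, Z=0) weight 1/96
  (X=0, Y=1, W=1, Z=1) weight 1/96
  (X=0, Y=1, W=3, Z=0) weight 1/96
  (X=0, Y=1, W=3, Z=1) weight 1/96
  … 4 more
Group by W:
  weight(W=0) = 23/528
  weight(W=1) = 1/48
  weight(W=2) = 5/176
  weight(W=3) = 1/48
Total weight = 23/528 + 1/48 + 5/176 + 1/48 = 5/44
P(W=0 | obs) = 23/528 / 5/44 = 23/60
P(W=1 | obs) = 1/48 / 5/44 = 11/60
P(W=2 | obs) = 5/176 / 5/44 = 1/4
P(W=3 | obs) = 1/48 / 5/44 = 11/60

P(W = 3 | obs) = 11/60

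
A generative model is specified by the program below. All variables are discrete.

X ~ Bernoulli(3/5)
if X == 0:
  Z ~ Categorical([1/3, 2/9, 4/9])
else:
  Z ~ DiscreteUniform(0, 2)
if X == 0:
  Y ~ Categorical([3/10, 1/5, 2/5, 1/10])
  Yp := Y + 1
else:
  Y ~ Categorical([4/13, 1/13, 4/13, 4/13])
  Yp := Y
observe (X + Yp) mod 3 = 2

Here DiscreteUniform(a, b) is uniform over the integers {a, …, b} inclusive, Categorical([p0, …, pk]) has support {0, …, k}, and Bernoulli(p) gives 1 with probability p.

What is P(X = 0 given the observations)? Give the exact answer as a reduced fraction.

Enumerate traces; 6 have nonzero weight after conditioning:
  (X=0, Z=0, Y=1) weight 2/75
  (X=0, Z=1, Y=1) weight 4/225
  (X=0, Z=2, Y=1) weight 8/225
  (X=1, Z=0, Y=1) weight 1/65
  (X=1, Z=1, Y=1) weight 1/65
  (X=1, Z=2, Y=1) weight 1/65
Group by X:
  weight(X=0) = 2/25
  weight(X=1) = 3/65
Total weight = 2/25 + 3/65 = 41/325
P(X=0 | obs) = 2/25 / 41/325 = 26/41
P(X=1 | obs) = 3/65 / 41/325 = 15/41

P(X = 0 | obs) = 26/41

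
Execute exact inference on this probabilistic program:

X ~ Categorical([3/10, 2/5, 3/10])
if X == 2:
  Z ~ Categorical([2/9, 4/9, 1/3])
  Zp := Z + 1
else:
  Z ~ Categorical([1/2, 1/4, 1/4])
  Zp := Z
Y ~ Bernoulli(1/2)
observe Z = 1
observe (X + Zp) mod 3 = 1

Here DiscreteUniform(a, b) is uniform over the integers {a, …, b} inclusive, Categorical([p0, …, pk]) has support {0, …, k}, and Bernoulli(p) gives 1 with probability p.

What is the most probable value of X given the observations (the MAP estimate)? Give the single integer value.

argmax_v P(X = v | obs) = 2

Enumerate traces; 4 have nonzero weight after conditioning:
  (X=0, Z=1, Y=0) weight 3/80
  (X=0, Z=1, Y=1) weight 3/80
  (X=2, Z=1, Y=0) weight 1/15
  (X=2, Z=1, Y=1) weight 1/15
Group by X:
  weight(X=0) = 3/40
  weight(X=2) = 2/15
Total weight = 3/40 + 2/15 = 5/24
P(X=0 | obs) = 3/40 / 5/24 = 9/25
P(X=2 | obs) = 2/15 / 5/24 = 16/25
argmax = 2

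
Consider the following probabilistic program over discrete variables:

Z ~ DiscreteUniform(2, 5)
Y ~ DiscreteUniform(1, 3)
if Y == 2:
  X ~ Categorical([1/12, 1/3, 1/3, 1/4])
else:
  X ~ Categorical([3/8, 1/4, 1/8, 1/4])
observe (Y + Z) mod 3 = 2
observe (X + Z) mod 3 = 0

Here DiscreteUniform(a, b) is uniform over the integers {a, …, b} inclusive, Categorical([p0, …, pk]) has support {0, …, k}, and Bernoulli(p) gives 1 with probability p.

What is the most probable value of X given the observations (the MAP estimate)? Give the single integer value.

argmax_v P(X = v | obs) = 1

Enumerate traces; 5 have nonzero weight after conditioning:
  (Z=2, Y=3, X=1) weight 1/48
  (Z=3, Y=2, X=0) weight 1/144
  (Z=3, Y=2, X=3) weight 1/48
  (Z=4, Y=1, X=2) weight 1/96
  (Z=5, Y=3, X=1) weight 1/48
Group by X:
  weight(X=0) = 1/144
  weight(X=1) = 1/24
  weight(X=2) = 1/96
  weight(X=3) = 1/48
Total weight = 1/144 + 1/24 + 1/96 + 1/48 = 23/288
P(X=0 | obs) = 1/144 / 23/288 = 2/23
P(X=1 | obs) = 1/24 / 23/288 = 12/23
P(X=2 | obs) = 1/96 / 23/288 = 3/23
P(X=3 | obs) = 1/48 / 23/288 = 6/23
argmax = 1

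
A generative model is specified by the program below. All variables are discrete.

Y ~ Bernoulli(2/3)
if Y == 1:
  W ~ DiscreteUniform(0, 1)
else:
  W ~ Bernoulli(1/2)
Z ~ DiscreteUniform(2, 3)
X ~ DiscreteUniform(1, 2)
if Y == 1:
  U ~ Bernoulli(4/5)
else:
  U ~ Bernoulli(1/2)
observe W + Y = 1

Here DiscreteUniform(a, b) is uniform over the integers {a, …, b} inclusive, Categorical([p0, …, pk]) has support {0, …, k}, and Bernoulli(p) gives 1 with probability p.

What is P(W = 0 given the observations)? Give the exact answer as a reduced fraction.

P(W = 0 | obs) = 2/3

Enumerate traces; 16 have nonzero weight after conditioning:
  (Y=0, W=1, Z=2, X=1, U=0) weight 1/48
  (Y=0, W=1, Z=2, X=1, U=1) weight 1/48
  (Y=0, W=1, Z=2, X=2, U=0) weight 1/48
  (Y=0, W=1, Z=2, X=2, U=1) weight 1/48
  (Y=0, W=1, Z=3, X=1, U=0) weight 1/48
  (Y=0, W=1, Z=3, X=1, U=1) weight 1/48
  (Y=0, W=1, Z=3, X=2, U=0) weight 1/48
  (Y=0, W=1, Z=3, X=2, U=1) weight 1/48
  (Y=1, W=0, Z=2, X=1, U=0) weight 1/60
  … 7 more
Group by W:
  weight(W=0) = 1/3
  weight(W=1) = 1/6
Total weight = 1/3 + 1/6 = 1/2
P(W=0 | obs) = 1/3 / 1/2 = 2/3
P(W=1 | obs) = 1/6 / 1/2 = 1/3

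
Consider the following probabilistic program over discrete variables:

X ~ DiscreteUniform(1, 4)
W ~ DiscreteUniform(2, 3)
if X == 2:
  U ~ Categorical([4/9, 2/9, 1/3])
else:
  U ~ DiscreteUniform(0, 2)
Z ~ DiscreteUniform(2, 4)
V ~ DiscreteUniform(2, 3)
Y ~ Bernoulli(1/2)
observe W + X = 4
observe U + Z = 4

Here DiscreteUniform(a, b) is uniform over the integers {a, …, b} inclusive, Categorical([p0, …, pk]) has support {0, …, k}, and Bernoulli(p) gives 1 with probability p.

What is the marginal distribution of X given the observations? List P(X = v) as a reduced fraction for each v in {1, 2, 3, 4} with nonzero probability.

Enumerate traces; 24 have nonzero weight after conditioning:
  (X=1, W=3, U=0, Z=4, V=2, Y=0) weight 1/288
  (X=1, W=3, U=0, Z=4, V=2, Y=1) weight 1/288
  (X=1, W=3, U=0, Z=4, V=3, Y=0) weight 1/288
  (X=1, W=3, U=0, Z=4, V=3, Y=1) weight 1/288
  (X=1, W=3, U=1, Z=3, V=2, Y=0) weight 1/288
  (X=1, W=3, U=1, Z=3, V=2, Y=1) weight 1/288
  (X=1, W=3, U=1, Z=3, V=3, Y=0) weight 1/288
  (X=1, W=3, U=1, Z=3, V=3, Y=1) weight 1/288
  (X=2, W=2, U=0, Z=4, V=2, Y=0) weight 1/216
  … 15 more
Group by X:
  weight(X=1) = 1/24
  weight(X=2) = 1/24
Total weight = 1/24 + 1/24 = 1/12
P(X=1 | obs) = 1/24 / 1/12 = 1/2
P(X=2 | obs) = 1/24 / 1/12 = 1/2

P(X=1) = 1/2, P(X=2) = 1/2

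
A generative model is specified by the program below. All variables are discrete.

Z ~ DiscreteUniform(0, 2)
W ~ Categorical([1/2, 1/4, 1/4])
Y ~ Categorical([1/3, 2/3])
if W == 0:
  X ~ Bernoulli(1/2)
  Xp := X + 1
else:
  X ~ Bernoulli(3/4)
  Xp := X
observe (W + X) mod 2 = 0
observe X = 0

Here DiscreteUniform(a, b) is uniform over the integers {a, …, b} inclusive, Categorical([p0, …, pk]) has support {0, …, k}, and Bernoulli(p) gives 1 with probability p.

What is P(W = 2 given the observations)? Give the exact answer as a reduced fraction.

Enumerate traces; 12 have nonzero weight after conditioning:
  (Z=0, W=0, Y=0, X=0) weight 1/36
  (Z=0, W=0, Y=1, X=0) weight 1/18
  (Z=0, W=2, Y=0, X=0) weight 1/144
  (Z=0, W=2, Y=1, X=0) weight 1/72
  (Z=1, W=0, Y=0, X=0) weight 1/36
  (Z=1, W=0, Y=1, X=0) weight 1/18
  (Z=1, W=2, Y=0, X=0) weight 1/144
  (Z=1, W=2, Y=1, X=0) weight 1/72
  … 4 more
Group by W:
  weight(W=0) = 1/4
  weight(W=2) = 1/16
Total weight = 1/4 + 1/16 = 5/16
P(W=0 | obs) = 1/4 / 5/16 = 4/5
P(W=2 | obs) = 1/16 / 5/16 = 1/5

P(W = 2 | obs) = 1/5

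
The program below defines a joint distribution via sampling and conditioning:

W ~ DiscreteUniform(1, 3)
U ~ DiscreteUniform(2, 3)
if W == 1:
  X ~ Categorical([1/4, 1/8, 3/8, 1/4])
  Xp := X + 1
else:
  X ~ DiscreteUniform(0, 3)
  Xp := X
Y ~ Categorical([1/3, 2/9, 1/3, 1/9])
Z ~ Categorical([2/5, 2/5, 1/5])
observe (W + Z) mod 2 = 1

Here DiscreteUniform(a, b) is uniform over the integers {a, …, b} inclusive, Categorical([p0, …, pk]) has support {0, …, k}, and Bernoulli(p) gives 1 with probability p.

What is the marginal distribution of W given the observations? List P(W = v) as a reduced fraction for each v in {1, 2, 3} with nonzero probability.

Enumerate traces; 160 have nonzero weight after conditioning:
  (W=1, U=2, X=0, Y=0, Z=0) weight 1/180
  (W=1, U=2, X=0, Y=0, Z=2) weight 1/360
  (W=1, U=2, X=0, Y=1, Z=0) weight 1/270
  (W=1, U=2, X=0, Y=1, Z=2) weight 1/540
  (W=1, U=2, X=0, Y=2, Z=0) weight 1/180
  (W=1, U=2, X=0, Y=2, Z=2) weight 1/360
  (W=1, U=2, X=0, Y=3, Z=0) weight 1/540
  (W=1, U=2, X=0, Y=3, Z=2) weight 1/1080
  (W=2, U=2, X=0, Y=0, Z=1) weight 1/180
  (W=3, U=2, X=0, Y=0, Z=0) weight 1/180
  … 150 more
Group by W:
  weight(W=1) = 1/5
  weight(W=2) = 2/15
  weight(W=3) = 1/5
Total weight = 1/5 + 2/15 + 1/5 = 8/15
P(W=1 | obs) = 1/5 / 8/15 = 3/8
P(W=2 | obs) = 2/15 / 8/15 = 1/4
P(W=3 | obs) = 1/5 / 8/15 = 3/8

P(W=1) = 3/8, P(W=2) = 1/4, P(W=3) = 3/8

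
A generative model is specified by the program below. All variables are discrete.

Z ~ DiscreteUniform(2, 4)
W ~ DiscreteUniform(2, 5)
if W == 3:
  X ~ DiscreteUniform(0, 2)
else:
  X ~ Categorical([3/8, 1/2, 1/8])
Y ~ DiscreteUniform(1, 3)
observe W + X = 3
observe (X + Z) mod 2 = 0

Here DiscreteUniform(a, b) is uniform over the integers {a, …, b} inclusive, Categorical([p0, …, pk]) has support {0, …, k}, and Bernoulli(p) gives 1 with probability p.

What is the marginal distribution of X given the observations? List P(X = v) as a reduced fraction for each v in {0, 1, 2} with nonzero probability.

Enumerate traces; 9 have nonzero weight after conditioning:
  (Z=2, W=3, X=0, Y=1) weight 1/108
  (Z=2, W=3, X=0, Y=2) weight 1/108
  (Z=2, W=3, X=0, Y=3) weight 1/108
  (Z=3, W=2, X=1, Y=1) weight 1/72
  (Z=3, W=2, X=1, Y=2) weight 1/72
  (Z=3, W=2, X=1, Y=3) weight 1/72
  (Z=4, W=3, X=0, Y=1) weight 1/108
  (Z=4, W=3, X=0, Y=2) weight 1/108
  … 1 more
Group by X:
  weight(X=0) = 1/18
  weight(X=1) = 1/24
Total weight = 1/18 + 1/24 = 7/72
P(X=0 | obs) = 1/18 / 7/72 = 4/7
P(X=1 | obs) = 1/24 / 7/72 = 3/7

P(X=0) = 4/7, P(X=1) = 3/7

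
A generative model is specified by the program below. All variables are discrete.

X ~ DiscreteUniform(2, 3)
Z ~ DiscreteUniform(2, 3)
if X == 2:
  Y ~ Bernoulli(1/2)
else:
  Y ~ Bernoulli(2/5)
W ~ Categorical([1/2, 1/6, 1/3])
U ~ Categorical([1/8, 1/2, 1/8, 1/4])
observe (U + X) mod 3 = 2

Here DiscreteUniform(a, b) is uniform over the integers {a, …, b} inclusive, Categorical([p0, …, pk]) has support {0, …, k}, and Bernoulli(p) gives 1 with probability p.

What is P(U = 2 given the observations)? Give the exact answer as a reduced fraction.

P(U = 2 | obs) = 1/4

Enumerate traces; 36 have nonzero weight after conditioning:
  (X=2, Z=2, Y=0, W=0, U=0) weight 1/128
  (X=2, Z=2, Y=0, W=0, U=3) weight 1/64
  (X=2, Z=2, Y=0, W=1, U=0) weight 1/384
  (X=2, Z=2, Y=0, W=1, U=3) weight 1/192
  (X=2, Z=2, Y=0, W=2, U=0) weight 1/192
  (X=2, Z=2, Y=0, W=2, U=3) weight 1/96
  (X=2, Z=2, Y=1, W=0, U=0) weight 1/128
  (X=2, Z=2, Y=1, W=0, U=3) weight 1/64
  (X=3, Z=2, Y=0, W=0, U=2) weight 3/320
  … 27 more
Group by U:
  weight(U=0) = 1/16
  weight(U=2) = 1/16
  weight(U=3) = 1/8
Total weight = 1/16 + 1/16 + 1/8 = 1/4
P(U=0 | obs) = 1/16 / 1/4 = 1/4
P(U=2 | obs) = 1/16 / 1/4 = 1/4
P(U=3 | obs) = 1/8 / 1/4 = 1/2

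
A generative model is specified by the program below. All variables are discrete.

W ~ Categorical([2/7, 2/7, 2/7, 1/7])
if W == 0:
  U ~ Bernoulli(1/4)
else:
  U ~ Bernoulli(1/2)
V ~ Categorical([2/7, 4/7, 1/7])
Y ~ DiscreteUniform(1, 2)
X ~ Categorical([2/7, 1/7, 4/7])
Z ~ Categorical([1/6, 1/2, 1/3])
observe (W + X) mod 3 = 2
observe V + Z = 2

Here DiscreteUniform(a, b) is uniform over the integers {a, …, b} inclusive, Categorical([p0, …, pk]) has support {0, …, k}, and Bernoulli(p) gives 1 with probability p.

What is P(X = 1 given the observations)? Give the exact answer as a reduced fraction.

Enumerate traces; 48 have nonzero weight after conditioning:
  (W=0, U=0, V=0, Y=1, X=2, Z=2) weight 2/343
  (W=0, U=0, V=0, Y=2, X=2, Z=2) weight 2/343
  (W=0, U=0, V=1, Y=1, X=2, Z=1) weight 6/343
  (W=0, U=0, V=1, Y=2, X=2, Z=1) weight 6/343
  (W=0, U=0, V=2, Y=1, X=2, Z=0) weight 1/686
  (W=0, U=0, V=2, Y=2, X=2, Z=0) weight 1/686
  (W=0, U=1, V=0, Y=1, X=2, Z=2) weight 2/1029
  (W=0, U=1, V=0, Y=2, X=2, Z=2) weight 2/1029
  (W=1, U=0, V=0, Y=1, X=1, Z=2) weight 1/1029
  (W=2, U=0, V=0, Y=1, X=0, Z=2) weight 2/1029
  … 38 more
Group by X:
  weight(X=0) = 34/1029
  weight(X=1) = 17/1029
  weight(X=2) = 34/343
Total weight = 34/1029 + 17/1029 + 34/343 = 51/343
P(X=0 | obs) = 34/1029 / 51/343 = 2/9
P(X=1 | obs) = 17/1029 / 51/343 = 1/9
P(X=2 | obs) = 34/343 / 51/343 = 2/3

P(X = 1 | obs) = 1/9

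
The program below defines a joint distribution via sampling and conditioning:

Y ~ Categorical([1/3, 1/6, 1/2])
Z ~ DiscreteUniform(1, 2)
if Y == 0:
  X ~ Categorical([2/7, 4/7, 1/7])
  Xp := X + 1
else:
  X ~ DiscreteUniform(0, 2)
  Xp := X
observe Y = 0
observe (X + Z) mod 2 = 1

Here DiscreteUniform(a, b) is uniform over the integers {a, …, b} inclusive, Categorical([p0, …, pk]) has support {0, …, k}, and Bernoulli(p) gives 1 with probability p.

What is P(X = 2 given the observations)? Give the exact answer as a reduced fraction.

Enumerate traces; 3 have nonzero weight after conditioning:
  (Y=0, Z=1, X=0) weight 1/21
  (Y=0, Z=1, X=2) weight 1/42
  (Y=0, Z=2, X=1) weight 2/21
Group by X:
  weight(X=0) = 1/21
  weight(X=1) = 2/21
  weight(X=2) = 1/42
Total weight = 1/21 + 2/21 + 1/42 = 1/6
P(X=0 | obs) = 1/21 / 1/6 = 2/7
P(X=1 | obs) = 2/21 / 1/6 = 4/7
P(X=2 | obs) = 1/42 / 1/6 = 1/7

P(X = 2 | obs) = 1/7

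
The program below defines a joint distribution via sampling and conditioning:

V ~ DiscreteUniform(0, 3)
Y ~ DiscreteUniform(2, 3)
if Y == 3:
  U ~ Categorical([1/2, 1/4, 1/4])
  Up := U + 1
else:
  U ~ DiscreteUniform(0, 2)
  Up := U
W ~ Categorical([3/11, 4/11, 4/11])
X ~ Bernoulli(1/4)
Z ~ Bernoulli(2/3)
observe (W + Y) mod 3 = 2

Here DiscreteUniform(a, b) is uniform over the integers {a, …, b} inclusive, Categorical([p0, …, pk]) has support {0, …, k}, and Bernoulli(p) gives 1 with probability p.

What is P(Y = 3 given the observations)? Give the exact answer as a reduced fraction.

Enumerate traces; 96 have nonzero weight after conditioning:
  (V=0, Y=2, U=0, W=0, X=0, Z=0) weight 1/352
  (V=0, Y=2, U=0, W=0, X=0, Z=1) weight 1/176
  (V=0, Y=2, U=0, W=0, X=1, Z=0) weight 1/1056
  (V=0, Y=2, U=0, W=0, X=1, Z=1) weight 1/528
  (V=0, Y=2, U=1, W=0, X=0, Z=0) weight 1/352
  (V=0, Y=2, U=1, W=0, X=0, Z=1) weight 1/176
  (V=0, Y=2, U=1, W=0, X=1, Z=0) weight 1/1056
  (V=0, Y=2, U=1, W=0, X=1, Z=1) weight 1/528
  (V=0, Y=3, U=0, W=2, X=0, Z=0) weight 1/176
  … 87 more
Group by Y:
  weight(Y=2) = 3/22
  weight(Y=3) = 2/11
Total weight = 3/22 + 2/11 = 7/22
P(Y=2 | obs) = 3/22 / 7/22 = 3/7
P(Y=3 | obs) = 2/11 / 7/22 = 4/7

P(Y = 3 | obs) = 4/7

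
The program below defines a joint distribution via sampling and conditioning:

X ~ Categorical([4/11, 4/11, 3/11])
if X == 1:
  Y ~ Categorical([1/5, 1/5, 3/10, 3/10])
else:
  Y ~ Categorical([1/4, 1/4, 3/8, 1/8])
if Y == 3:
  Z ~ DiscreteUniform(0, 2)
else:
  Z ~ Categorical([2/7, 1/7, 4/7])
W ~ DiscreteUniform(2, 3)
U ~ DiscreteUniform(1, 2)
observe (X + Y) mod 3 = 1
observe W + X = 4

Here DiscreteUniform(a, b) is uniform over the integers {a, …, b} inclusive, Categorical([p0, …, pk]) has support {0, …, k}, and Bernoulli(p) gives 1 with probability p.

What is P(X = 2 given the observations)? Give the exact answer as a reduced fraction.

Enumerate traces; 18 have nonzero weight after conditioning:
  (X=1, Y=0, Z=0, W=3, U=1) weight 2/385
  (X=1, Y=0, Z=0, W=3, U=2) weight 2/385
  (X=1, Y=0, Z=1, W=3, U=1) weight 1/385
  (X=1, Y=0, Z=1, W=3, U=2) weight 1/385
  (X=1, Y=0, Z=2, W=3, U=1) weight 4/385
  (X=1, Y=0, Z=2, W=3, U=2) weight 4/385
  (X=1, Y=3, Z=0, W=3, U=1) weight 1/110
  (X=1, Y=3, Z=0, W=3, U=2) weight 1/110
  (X=2, Y=2, Z=0, W=2, U=1) weight 9/1232
  … 9 more
Group by X:
  weight(X=1) = 1/11
  weight(X=2) = 9/176
Total weight = 1/11 + 9/176 = 25/176
P(X=1 | obs) = 1/11 / 25/176 = 16/25
P(X=2 | obs) = 9/176 / 25/176 = 9/25

P(X = 2 | obs) = 9/25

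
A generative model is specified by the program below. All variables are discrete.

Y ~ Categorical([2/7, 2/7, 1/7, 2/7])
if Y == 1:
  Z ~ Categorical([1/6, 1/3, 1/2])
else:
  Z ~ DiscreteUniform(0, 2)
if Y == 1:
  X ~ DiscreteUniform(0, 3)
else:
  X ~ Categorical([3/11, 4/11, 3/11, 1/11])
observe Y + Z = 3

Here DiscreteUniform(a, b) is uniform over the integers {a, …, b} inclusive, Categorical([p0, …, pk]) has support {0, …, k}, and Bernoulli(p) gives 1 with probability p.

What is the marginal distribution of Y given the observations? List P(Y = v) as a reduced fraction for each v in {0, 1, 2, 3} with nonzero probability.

Enumerate traces; 12 have nonzero weight after conditioning:
  (Y=1, Z=2, X=0) weight 1/28
  (Y=1, Z=2, X=1) weight 1/28
  (Y=1, Z=2, X=2) weight 1/28
  (Y=1, Z=2, X=3) weight 1/28
  (Y=2, Z=1, X=0) weight 1/77
  (Y=2, Z=1, X=1) weight 4/231
  (Y=2, Z=1, X=2) weight 1/77
  (Y=2, Z=1, X=3) weight 1/231
  (Y=3, Z=0, X=0) weight 2/77
  … 3 more
Group by Y:
  weight(Y=1) = 1/7
  weight(Y=2) = 1/21
  weight(Y=3) = 2/21
Total weight = 1/7 + 1/21 + 2/21 = 2/7
P(Y=1 | obs) = 1/7 / 2/7 = 1/2
P(Y=2 | obs) = 1/21 / 2/7 = 1/6
P(Y=3 | obs) = 2/21 / 2/7 = 1/3

P(Y=1) = 1/2, P(Y=2) = 1/6, P(Y=3) = 1/3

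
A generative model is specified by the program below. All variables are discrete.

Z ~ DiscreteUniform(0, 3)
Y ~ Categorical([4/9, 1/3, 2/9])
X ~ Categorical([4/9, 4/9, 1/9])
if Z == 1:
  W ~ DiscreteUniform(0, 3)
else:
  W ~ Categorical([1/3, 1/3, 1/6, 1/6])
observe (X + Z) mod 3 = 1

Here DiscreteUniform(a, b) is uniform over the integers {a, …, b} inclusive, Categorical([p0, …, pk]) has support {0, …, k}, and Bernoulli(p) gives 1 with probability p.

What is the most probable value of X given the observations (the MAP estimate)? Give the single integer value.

argmax_v P(X = v | obs) = 1

Enumerate traces; 48 have nonzero weight after conditioning:
  (Z=0, Y=0, X=1, W=0) weight 4/243
  (Z=0, Y=0, X=1, W=1) weight 4/243
  (Z=0, Y=0, X=1, W=2) weight 2/243
  (Z=0, Y=0, X=1, W=3) weight 2/243
  (Z=0, Y=1, X=1, W=0) weight 1/81
  (Z=0, Y=1, X=1, W=1) weight 1/81
  (Z=0, Y=1, X=1, W=2) weight 1/162
  (Z=0, Y=1, X=1, W=3) weight 1/162
  (Z=1, Y=0, X=0, W=0) weight 1/81
  (Z=2, Y=0, X=2, W=0) weight 1/243
  … 38 more
Group by X:
  weight(X=0) = 1/9
  weight(X=1) = 2/9
  weight(X=2) = 1/36
Total weight = 1/9 + 2/9 + 1/36 = 13/36
P(X=0 | obs) = 1/9 / 13/36 = 4/13
P(X=1 | obs) = 2/9 / 13/36 = 8/13
P(X=2 | obs) = 1/36 / 13/36 = 1/13
argmax = 1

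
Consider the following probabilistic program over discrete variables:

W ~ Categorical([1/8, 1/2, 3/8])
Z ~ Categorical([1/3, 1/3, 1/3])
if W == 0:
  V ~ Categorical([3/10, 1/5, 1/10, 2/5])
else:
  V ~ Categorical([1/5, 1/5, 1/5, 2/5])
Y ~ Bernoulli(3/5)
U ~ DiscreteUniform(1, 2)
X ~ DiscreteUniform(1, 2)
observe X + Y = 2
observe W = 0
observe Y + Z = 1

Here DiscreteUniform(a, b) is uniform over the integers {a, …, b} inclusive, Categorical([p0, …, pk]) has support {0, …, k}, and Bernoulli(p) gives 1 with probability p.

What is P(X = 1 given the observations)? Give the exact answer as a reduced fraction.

P(X = 1 | obs) = 3/5

Enumerate traces; 16 have nonzero weight after conditioning:
  (W=0, Z=0, V=0, Y=1, U=1, X=1) weight 3/1600
  (W=0, Z=0, V=0, Y=1, U=2, X=1) weight 3/1600
  (W=0, Z=0, V=1, Y=1, U=1, X=1) weight 1/800
  (W=0, Z=0, V=1, Y=1, U=2, X=1) weight 1/800
  (W=0, Z=0, V=2, Y=1, U=1, X=1) weight 1/1600
  (W=0, Z=0, V=2, Y=1, U=2, X=1) weight 1/1600
  (W=0, Z=0, V=3, Y=1, U=1, X=1) weight 1/400
  (W=0, Z=0, V=3, Y=1, U=2, X=1) weight 1/400
  (W=0, Z=1, V=0, Y=0, U=1, X=2) weight 1/800
  … 7 more
Group by X:
  weight(X=1) = 1/80
  weight(X=2) = 1/120
Total weight = 1/80 + 1/120 = 1/48
P(X=1 | obs) = 1/80 / 1/48 = 3/5
P(X=2 | obs) = 1/120 / 1/48 = 2/5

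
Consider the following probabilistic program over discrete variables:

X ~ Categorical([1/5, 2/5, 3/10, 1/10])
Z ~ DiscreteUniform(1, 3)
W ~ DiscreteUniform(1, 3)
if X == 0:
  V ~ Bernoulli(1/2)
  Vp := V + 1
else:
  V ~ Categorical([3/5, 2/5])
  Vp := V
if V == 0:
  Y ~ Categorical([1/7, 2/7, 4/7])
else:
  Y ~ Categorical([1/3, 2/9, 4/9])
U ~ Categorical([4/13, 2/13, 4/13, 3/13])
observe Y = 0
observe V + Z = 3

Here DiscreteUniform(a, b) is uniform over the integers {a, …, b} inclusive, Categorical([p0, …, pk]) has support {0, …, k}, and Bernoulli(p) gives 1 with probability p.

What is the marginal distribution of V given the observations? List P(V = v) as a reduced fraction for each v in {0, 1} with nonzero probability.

Enumerate traces; 96 have nonzero weight after conditioning:
  (X=0, Z=2, W=1, V=1, Y=0, U=0) weight 2/1755
  (X=0, Z=2, W=1, V=1, Y=0, U=1) weight 1/1755
  (X=0, Z=2, W=1, V=1, Y=0, U=2) weight 2/1755
  (X=0, Z=2, W=1, V=1, Y=0, U=3) weight 1/1170
  (X=0, Z=2, W=2, V=1, Y=0, U=0) weight 2/1755
  (X=0, Z=2, W=2, V=1, Y=0, U=1) weight 1/1755
  (X=0, Z=2, W=2, V=1, Y=0, U=2) weight 2/1755
  (X=0, Z=2, W=2, V=1, Y=0, U=3) weight 1/1170
  (X=0, Z=3, W=1, V=0, Y=0, U=0) weight 2/4095
  … 87 more
Group by V:
  weight(V=0) = 29/1050
  weight(V=1) = 7/150
Total weight = 29/1050 + 7/150 = 13/175
P(V=0 | obs) = 29/1050 / 13/175 = 29/78
P(V=1 | obs) = 7/150 / 13/175 = 49/78

P(V=0) = 29/78, P(V=1) = 49/78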